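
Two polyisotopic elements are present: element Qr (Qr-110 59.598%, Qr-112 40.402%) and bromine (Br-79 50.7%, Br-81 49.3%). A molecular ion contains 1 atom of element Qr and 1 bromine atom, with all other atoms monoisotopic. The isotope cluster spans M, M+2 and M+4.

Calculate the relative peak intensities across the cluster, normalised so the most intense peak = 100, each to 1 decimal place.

Element Qr pattern (n=1): 0.59598 : 0.40402
Bromine pattern (n=1): 0.5070 : 0.4930
Convolve the two distributions (both contribute in 2-u steps):
  M: 0.59598×0.5070 = 0.302162
  M+2: 0.59598×0.4930 + 0.40402×0.5070 = 0.498656
  M+4: 0.40402×0.4930 = 0.199182
Scale to base peak (0.498656) = 100: 60.6 : 100.0 : 39.9

60.6 : 100.0 : 39.9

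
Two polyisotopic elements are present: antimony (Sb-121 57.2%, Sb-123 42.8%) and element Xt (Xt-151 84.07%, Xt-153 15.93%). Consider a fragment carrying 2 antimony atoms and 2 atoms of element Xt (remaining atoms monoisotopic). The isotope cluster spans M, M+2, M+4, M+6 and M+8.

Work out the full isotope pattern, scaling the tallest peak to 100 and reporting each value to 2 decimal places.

53.32 : 100.00 : 62.01 : 14.18 : 1.07

Antimony pattern (n=2): 0.327184 : 0.489632 : 0.183184
Element Xt pattern (n=2): 0.70677649 : 0.26784702 : 0.02537649
Convolve the two distributions (both contribute in 2-u steps):
  M: 0.327184×0.70677649 = 0.231246
  M+2: 0.327184×0.26784702 + 0.489632×0.70677649 = 0.433696
  M+4: 0.327184×0.02537649 + 0.489632×0.26784702 + 0.183184×0.70677649 = 0.268919
  M+6: 0.489632×0.02537649 + 0.183184×0.26784702 = 0.061490
  M+8: 0.183184×0.02537649 = 0.004649
Scale to base peak (0.433696) = 100: 53.32 : 100.00 : 62.01 : 14.18 : 1.07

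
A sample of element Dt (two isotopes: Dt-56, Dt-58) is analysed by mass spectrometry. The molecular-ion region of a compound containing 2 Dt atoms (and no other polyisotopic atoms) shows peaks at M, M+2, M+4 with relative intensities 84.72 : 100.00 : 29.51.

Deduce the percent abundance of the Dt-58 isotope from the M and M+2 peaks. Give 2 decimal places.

37.11%

If p is the fraction of Dt that is Dt-56, then I(M+2)/I(M) = [C(2,1)·p^1·(1−p)] / p^2 = 2·(1−p)/p = 100.00/84.72 = 1.1804
(1−p)/p = 1.1804/2 = 0.5902  ⇒  p = 1/(1 + 0.5902) = 0.6289
Dt-56: 62.89%, Dt-58: 37.11%.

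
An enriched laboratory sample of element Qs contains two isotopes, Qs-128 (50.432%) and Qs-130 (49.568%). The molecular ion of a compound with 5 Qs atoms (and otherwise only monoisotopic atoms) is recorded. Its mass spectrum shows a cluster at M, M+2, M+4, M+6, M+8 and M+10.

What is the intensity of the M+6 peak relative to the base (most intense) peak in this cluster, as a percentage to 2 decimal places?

Term probabilities: M 0.0326, M+2 0.1603, M+4 0.3152, M+6 0.3098, M+8 0.1522, M+10 0.0299. Base peak = M+4.
P(M+4) = C(5,2) × 0.50432^3 × 0.49568^2 = 10 × 0.12826807 × 0.24569866 = 0.315153 (base)
P(M+6) = C(5,3) × 0.50432^2 × 0.49568^3 = 10 × 0.25433866 × 0.12178791 = 0.309754
Relative intensity = 0.309754 / 0.315153 × 100 = 98.29

98.29%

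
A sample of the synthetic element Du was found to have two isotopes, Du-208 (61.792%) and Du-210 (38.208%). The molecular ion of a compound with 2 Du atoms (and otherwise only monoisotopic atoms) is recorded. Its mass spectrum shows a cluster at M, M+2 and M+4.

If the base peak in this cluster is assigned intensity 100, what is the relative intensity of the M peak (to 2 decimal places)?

80.86

(0.61792 + 0.38208)^2 gives M 0.3818, M+2 0.4722, M+4 0.1460; the largest is M+2.
P(M+2) = C(2,1) × 0.61792^1 × 0.38208^1 = 2 × 0.61792 × 0.38208 = 0.472190 (base)
P(M) = C(2,0) × 0.61792^2 × 0.38208^0 = 1 × 0.38182513 × 1.0000 = 0.381825
Relative intensity = 0.381825 / 0.472190 × 100 = 80.86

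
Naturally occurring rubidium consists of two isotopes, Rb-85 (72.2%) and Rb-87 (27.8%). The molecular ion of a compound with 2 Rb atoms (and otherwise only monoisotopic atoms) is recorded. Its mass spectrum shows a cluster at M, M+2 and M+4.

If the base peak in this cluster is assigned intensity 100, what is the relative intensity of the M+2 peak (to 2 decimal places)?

77.01

(0.722 + 0.278)^2 gives M 0.5213, M+2 0.4014, M+4 0.0773; the largest is M.
P(M) = C(2,0) × 0.722^2 × 0.278^0 = 1 × 0.521284 × 1.0000 = 0.521284 (base)
P(M+2) = C(2,1) × 0.722^1 × 0.278^1 = 2 × 0.7220 × 0.2780 = 0.401432
Relative intensity = 0.401432 / 0.521284 × 100 = 77.01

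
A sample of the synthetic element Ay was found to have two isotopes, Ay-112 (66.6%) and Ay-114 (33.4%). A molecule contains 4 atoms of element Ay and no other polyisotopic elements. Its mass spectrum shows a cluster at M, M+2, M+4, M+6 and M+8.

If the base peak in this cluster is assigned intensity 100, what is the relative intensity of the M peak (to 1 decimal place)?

Binomial terms of (0.666 + 0.334)^4: M 0.1967, M+2 0.3947, M+4 0.2969, M+6 0.0993, M+8 0.0124 → M+2 is the base peak.
P(M+2) = C(4,1) × 0.666^3 × 0.334^1 = 4 × 0.2954083 × 0.3340 = 0.394665 (base)
P(M) = C(4,0) × 0.666^4 × 0.334^0 = 1 × 0.19674193 × 1.0000 = 0.196742
Relative intensity = 0.196742 / 0.394665 × 100 = 49.9

49.9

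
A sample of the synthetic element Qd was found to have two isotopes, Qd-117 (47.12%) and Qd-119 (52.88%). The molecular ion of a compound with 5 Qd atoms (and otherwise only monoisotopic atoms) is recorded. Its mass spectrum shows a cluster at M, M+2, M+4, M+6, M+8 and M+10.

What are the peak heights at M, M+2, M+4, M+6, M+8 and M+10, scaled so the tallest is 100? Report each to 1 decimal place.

7.1 : 39.7 : 89.1 : 100.0 : 56.1 : 12.6

The 5 Qd atoms are independent, so intensities follow the terms of (0.4712 + 0.5288)^5.
P(M) = 0.4712^5 = 0.023229
P(M+2) = 5 × 0.4712^4 × 0.5288^1 = 0.130341
P(M+4) = 10 × 0.4712^3 × 0.5288^2 = 0.292549
P(M+6) = 10 × 0.4712^2 × 0.5288^3 = 0.328311
P(M+8) = 5 × 0.4712^1 × 0.5288^4 = 0.184222
P(M+10) = 0.5288^5 = 0.041348
The M+6 peak is largest (0.328311); scaling to 100 gives 7.1 : 39.7 : 89.1 : 100.0 : 56.1 : 12.6.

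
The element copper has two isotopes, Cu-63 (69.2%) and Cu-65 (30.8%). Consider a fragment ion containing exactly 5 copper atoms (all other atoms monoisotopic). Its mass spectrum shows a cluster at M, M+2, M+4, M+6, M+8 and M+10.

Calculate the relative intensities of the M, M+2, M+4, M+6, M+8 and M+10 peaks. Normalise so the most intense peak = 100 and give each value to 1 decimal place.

The 5 Cu atoms are independent, so intensities follow the terms of (0.692 + 0.308)^5.
P(M) = 0.692^5 = 0.158683
P(M+2) = 5 × 0.692^4 × 0.308^1 = 0.353139
P(M+4) = 10 × 0.692^3 × 0.308^2 = 0.314355
P(M+6) = 10 × 0.692^2 × 0.308^3 = 0.139915
P(M+8) = 5 × 0.692^1 × 0.308^4 = 0.031137
P(M+10) = 0.308^5 = 0.002772
The M+2 peak is largest (0.353139); scaling to 100 gives 44.9 : 100.0 : 89.0 : 39.6 : 8.8 : 0.8.

44.9 : 100.0 : 89.0 : 39.6 : 8.8 : 0.8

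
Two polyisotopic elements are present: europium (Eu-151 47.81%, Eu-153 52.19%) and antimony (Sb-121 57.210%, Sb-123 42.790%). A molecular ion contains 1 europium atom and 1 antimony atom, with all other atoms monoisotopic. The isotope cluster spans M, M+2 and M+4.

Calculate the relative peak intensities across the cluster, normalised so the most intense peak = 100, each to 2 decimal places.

54.36 : 100.00 : 44.38

Europium pattern (n=1): 0.4781 : 0.5219
Antimony pattern (n=1): 0.5721 : 0.4279
Convolve the two distributions (both contribute in 2-u steps):
  M: 0.4781×0.5721 = 0.273521
  M+2: 0.4781×0.4279 + 0.5219×0.5721 = 0.503158
  M+4: 0.5219×0.4279 = 0.223321
Scale to base peak (0.503158) = 100: 54.36 : 100.00 : 44.38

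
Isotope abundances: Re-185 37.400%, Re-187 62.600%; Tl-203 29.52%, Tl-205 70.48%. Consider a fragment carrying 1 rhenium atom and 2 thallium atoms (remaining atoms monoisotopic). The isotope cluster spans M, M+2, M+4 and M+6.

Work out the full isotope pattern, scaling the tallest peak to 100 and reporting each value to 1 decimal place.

Rhenium pattern (n=1): 0.3740 : 0.6260
Thallium pattern (n=2): 0.08714304 : 0.41611392 : 0.49674304
Convolve the two distributions (both contribute in 2-u steps):
  M: 0.3740×0.08714304 = 0.032591
  M+2: 0.3740×0.41611392 + 0.6260×0.08714304 = 0.210178
  M+4: 0.3740×0.49674304 + 0.6260×0.41611392 = 0.446269
  M+6: 0.6260×0.49674304 = 0.310961
Scale to base peak (0.446269) = 100: 7.3 : 47.1 : 100.0 : 69.7

7.3 : 47.1 : 100.0 : 69.7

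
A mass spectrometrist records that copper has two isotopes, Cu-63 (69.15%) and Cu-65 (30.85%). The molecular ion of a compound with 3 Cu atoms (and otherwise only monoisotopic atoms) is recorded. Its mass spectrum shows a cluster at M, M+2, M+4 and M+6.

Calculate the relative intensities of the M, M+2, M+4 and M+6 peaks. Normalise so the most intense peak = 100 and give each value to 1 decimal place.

Expanding (0.6915 + 0.3085)^3:
P(M) = 0.6915^3 = 0.330656
P(M+2) = 3 × 0.6915^2 × 0.3085^1 = 0.442548
P(M+4) = 3 × 0.6915^1 × 0.3085^2 = 0.197435
P(M+6) = 0.3085^3 = 0.029361
The M+2 peak is largest (0.442548); scaling to 100 gives 74.7 : 100.0 : 44.6 : 6.6.

74.7 : 100.0 : 44.6 : 6.6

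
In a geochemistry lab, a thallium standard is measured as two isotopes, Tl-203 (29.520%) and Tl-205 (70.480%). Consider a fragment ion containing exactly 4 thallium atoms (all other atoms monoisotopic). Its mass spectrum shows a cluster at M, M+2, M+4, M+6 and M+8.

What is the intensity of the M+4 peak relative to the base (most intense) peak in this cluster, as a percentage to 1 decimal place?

Term probabilities: M 0.0076, M+2 0.0725, M+4 0.2597, M+6 0.4134, M+8 0.2468. Base peak = M+6.
P(M+6) = C(4,3) × 0.29520^1 × 0.70480^3 = 4 × 0.2952 × 0.35010449 = 0.413403 (base)
P(M+4) = C(4,2) × 0.29520^2 × 0.70480^2 = 6 × 0.08714304 × 0.49674304 = 0.259726
Relative intensity = 0.259726 / 0.413403 × 100 = 62.8

62.8%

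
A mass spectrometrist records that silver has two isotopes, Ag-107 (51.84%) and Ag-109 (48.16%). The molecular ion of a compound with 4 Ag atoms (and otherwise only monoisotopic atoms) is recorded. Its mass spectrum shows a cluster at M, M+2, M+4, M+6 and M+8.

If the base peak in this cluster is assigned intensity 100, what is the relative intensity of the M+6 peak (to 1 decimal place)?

61.9

Binomial terms of (0.5184 + 0.4816)^4: M 0.0722, M+2 0.2684, M+4 0.3740, M+6 0.2316, M+8 0.0538 → M+4 is the base peak.
P(M+4) = C(4,2) × 0.5184^2 × 0.4816^2 = 6 × 0.26873856 × 0.23193856 = 0.373985 (base)
P(M+6) = C(4,3) × 0.5184^1 × 0.4816^3 = 4 × 0.5184 × 0.11170161 = 0.231624
Relative intensity = 0.231624 / 0.373985 × 100 = 61.9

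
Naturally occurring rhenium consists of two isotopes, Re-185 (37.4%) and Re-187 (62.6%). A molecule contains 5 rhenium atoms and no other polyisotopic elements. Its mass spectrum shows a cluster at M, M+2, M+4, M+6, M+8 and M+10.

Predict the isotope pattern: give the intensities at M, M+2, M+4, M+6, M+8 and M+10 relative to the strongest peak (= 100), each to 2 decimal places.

2.13 : 17.85 : 59.74 : 100.00 : 83.69 : 28.02

Each Re atom is independently Re-185 (p = 0.374) or Re-187 (q = 0.626); the cluster is the binomial expansion (p + q)^5.
P(M) = 0.374^5 = 0.007317
P(M+2) = 5 × 0.374^4 × 0.626^1 = 0.061239
P(M+4) = 10 × 0.374^3 × 0.626^2 = 0.205005
P(M+6) = 10 × 0.374^2 × 0.626^3 = 0.343136
P(M+8) = 5 × 0.374^1 × 0.626^4 = 0.287170
P(M+10) = 0.626^5 = 0.096133
The M+6 peak is largest (0.343136); scaling to 100 gives 2.13 : 17.85 : 59.74 : 100.00 : 83.69 : 28.02.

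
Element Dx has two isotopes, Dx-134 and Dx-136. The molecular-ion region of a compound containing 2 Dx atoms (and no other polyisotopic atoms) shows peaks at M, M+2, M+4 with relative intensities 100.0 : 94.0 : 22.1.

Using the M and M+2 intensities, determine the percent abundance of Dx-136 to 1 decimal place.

If p is the fraction of Dx that is Dx-134, then I(M+2)/I(M) = [C(2,1)·p^1·(1−p)] / p^2 = 2·(1−p)/p = 94.0/100.0 = 0.9400
(1−p)/p = 0.9400/2 = 0.4700  ⇒  p = 1/(1 + 0.4700) = 0.6803
Dx-134: 68.0%, Dx-136: 32.0%.

32.0%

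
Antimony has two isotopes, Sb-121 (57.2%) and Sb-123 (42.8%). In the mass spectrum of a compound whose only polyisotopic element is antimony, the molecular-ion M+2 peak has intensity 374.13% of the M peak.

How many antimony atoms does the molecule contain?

With n Sb atoms, P(M+2)/P(M) = C(n,1)·p^(n−1)q / p^n = n·q/p = n · 0.428/0.572.
n = 3.7413 × 0.572/0.428 = 5.00 ≈ 5

5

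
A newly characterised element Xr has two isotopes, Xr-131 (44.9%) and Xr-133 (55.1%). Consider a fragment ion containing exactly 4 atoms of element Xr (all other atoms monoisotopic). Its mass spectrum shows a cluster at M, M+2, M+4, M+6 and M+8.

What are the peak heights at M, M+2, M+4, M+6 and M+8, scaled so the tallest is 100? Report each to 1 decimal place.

The 4 Xr atoms are independent, so intensities follow the terms of (0.449 + 0.551)^4.
P(M) = 0.449^4 = 0.040643
P(M+2) = 4 × 0.449^3 × 0.551^1 = 0.199504
P(M+4) = 6 × 0.449^2 × 0.551^2 = 0.367238
P(M+6) = 4 × 0.449^1 × 0.551^3 = 0.300442
P(M+8) = 0.551^4 = 0.092174
The M+4 peak is largest (0.367238); scaling to 100 gives 11.1 : 54.3 : 100.0 : 81.8 : 25.1.

11.1 : 54.3 : 100.0 : 81.8 : 25.1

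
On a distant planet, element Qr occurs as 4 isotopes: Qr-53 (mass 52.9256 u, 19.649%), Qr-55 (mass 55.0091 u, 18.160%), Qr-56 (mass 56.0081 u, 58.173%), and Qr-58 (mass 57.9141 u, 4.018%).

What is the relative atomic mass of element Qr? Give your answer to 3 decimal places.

Weight each isotope mass by its fractional abundance: 0.19649 × 52.9256 + 0.18160 × 55.0091 + 0.58173 × 56.0081 + 0.04018 × 57.9141
= 10.39935 + 9.98965 + 32.58159 + 2.32699 = 55.29758 u

55.298 u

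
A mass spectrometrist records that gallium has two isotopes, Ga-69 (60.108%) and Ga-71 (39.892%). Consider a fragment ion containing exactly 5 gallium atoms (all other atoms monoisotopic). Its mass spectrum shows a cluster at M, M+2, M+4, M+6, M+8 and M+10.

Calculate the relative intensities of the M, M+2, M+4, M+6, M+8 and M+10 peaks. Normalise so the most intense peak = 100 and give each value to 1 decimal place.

The 5 Ga atoms are independent, so intensities follow the terms of (0.60108 + 0.39892)^5.
P(M) = 0.60108^5 = 0.078462
P(M+2) = 5 × 0.60108^4 × 0.39892^1 = 0.260366
P(M+4) = 10 × 0.60108^3 × 0.39892^2 = 0.345596
P(M+6) = 10 × 0.60108^2 × 0.39892^3 = 0.229362
P(M+8) = 5 × 0.60108^1 × 0.39892^4 = 0.076111
P(M+10) = 0.39892^5 = 0.010103
The M+4 peak is largest (0.345596); scaling to 100 gives 22.7 : 75.3 : 100.0 : 66.4 : 22.0 : 2.9.

22.7 : 75.3 : 100.0 : 66.4 : 22.0 : 2.9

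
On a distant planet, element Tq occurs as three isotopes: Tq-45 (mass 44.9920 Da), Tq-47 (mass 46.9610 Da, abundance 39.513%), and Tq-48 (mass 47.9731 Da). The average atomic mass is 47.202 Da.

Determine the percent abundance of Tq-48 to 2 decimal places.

48.04%

Let x and y be the fractions of Tq-45 and Tq-48. Then x + y = 1 − 0.39513 = 0.60487 and 44.9920x + 47.9731y = 47.202 − 0.39513×46.9610 = 28.64630007.
Substituting: 44.9920x + 47.9731(0.60487 − x) = 28.64630007
(44.9920 − 47.9731)x = -0.371188927  ⇒  x = 0.12451, y = 0.48036
Tq-45: 12.45%, Tq-48: 48.04%.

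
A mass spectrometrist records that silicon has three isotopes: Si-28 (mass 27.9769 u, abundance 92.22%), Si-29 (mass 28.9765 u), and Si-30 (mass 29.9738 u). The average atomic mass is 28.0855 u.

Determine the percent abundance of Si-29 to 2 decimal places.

Let x and y be the fractions of Si-29 and Si-30. Then x + y = 1 − 0.9222 = 0.0778 and 28.9765x + 29.9738y = 28.0855 − 0.9222×27.9769 = 2.28520282.
Substituting: 28.9765x + 29.9738(0.0778 − x) = 2.28520282
(28.9765 − 29.9738)x = -0.04675882  ⇒  x = 0.04689, y = 0.03091
Si-29: 4.69%, Si-30: 3.09%.

4.69%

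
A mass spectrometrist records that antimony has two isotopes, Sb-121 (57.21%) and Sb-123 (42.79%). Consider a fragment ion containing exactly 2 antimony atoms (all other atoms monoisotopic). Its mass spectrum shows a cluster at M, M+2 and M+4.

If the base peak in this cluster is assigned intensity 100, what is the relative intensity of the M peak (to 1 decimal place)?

66.8

Binomial terms of (0.5721 + 0.4279)^2: M 0.3273, M+2 0.4896, M+4 0.1831 → M+2 is the base peak.
P(M+2) = C(2,1) × 0.5721^1 × 0.4279^1 = 2 × 0.5721 × 0.4279 = 0.489603 (base)
P(M) = C(2,0) × 0.5721^2 × 0.4279^0 = 1 × 0.32729841 × 1.0000 = 0.327298
Relative intensity = 0.327298 / 0.489603 × 100 = 66.8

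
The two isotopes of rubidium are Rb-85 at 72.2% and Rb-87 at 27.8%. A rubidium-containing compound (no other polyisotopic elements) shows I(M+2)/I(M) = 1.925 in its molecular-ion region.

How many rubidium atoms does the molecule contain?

5

For n independent Rb atoms, I(M+2)/I(M) = n · (abundance Rb-87) / (abundance Rb-85) = n · 0.278/0.722.
n = 1.925 × 0.722/0.278 = 5.00 ≈ 5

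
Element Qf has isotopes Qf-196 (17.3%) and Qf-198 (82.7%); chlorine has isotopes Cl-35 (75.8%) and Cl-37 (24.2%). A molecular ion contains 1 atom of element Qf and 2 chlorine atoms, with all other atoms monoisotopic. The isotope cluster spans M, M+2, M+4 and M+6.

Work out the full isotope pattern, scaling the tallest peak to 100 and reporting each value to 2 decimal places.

18.45 : 100.00 : 58.21 : 8.99

Element Qf pattern (n=1): 0.1730 : 0.8270
Chlorine pattern (n=2): 0.574564 : 0.366872 : 0.058564
Convolve the two distributions (both contribute in 2-u steps):
  M: 0.1730×0.574564 = 0.099400
  M+2: 0.1730×0.366872 + 0.8270×0.574564 = 0.538633
  M+4: 0.1730×0.058564 + 0.8270×0.366872 = 0.313535
  M+6: 0.8270×0.058564 = 0.048432
Scale to base peak (0.538633) = 100: 18.45 : 100.00 : 58.21 : 8.99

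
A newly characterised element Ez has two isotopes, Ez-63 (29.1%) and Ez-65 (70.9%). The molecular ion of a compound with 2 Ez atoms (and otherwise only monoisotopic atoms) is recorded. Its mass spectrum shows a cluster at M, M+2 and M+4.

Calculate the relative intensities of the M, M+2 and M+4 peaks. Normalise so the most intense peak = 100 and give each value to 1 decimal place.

16.8 : 82.1 : 100.0

Each Ez atom is independently Ez-63 (p = 0.291) or Ez-65 (q = 0.709); the cluster is the binomial expansion (p + q)^2.
P(M) = 0.291^2 = 0.084681
P(M+2) = 2 × 0.291^1 × 0.709^1 = 0.412638
P(M+4) = 0.709^2 = 0.502681
The M+4 peak is largest (0.502681); scaling to 100 gives 16.8 : 82.1 : 100.0.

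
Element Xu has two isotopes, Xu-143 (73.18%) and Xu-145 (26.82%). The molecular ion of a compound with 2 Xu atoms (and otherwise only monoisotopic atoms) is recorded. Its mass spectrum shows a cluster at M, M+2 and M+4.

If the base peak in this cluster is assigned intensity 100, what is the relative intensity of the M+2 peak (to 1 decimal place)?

Binomial terms of (0.7318 + 0.2682)^2: M 0.5355, M+2 0.3925, M+4 0.0719 → M is the base peak.
P(M) = C(2,0) × 0.7318^2 × 0.2682^0 = 1 × 0.53553124 × 1.0000 = 0.535531 (base)
P(M+2) = C(2,1) × 0.7318^1 × 0.2682^1 = 2 × 0.7318 × 0.2682 = 0.392538
Relative intensity = 0.392538 / 0.535531 × 100 = 73.3

73.3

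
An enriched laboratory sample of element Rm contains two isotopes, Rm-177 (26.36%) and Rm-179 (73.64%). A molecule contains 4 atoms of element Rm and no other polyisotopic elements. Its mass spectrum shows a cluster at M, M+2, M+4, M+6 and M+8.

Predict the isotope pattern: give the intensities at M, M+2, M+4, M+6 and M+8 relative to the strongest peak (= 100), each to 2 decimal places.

Each Rm atom is independently Rm-177 (p = 0.2636) or Rm-179 (q = 0.7364); the cluster is the binomial expansion (p + q)^4.
P(M) = 0.2636^4 = 0.004828
P(M+2) = 4 × 0.2636^3 × 0.7364^1 = 0.053952
P(M+4) = 6 × 0.2636^2 × 0.7364^2 = 0.226084
P(M+6) = 4 × 0.2636^1 × 0.7364^3 = 0.421063
P(M+8) = 0.7364^4 = 0.294073
The M+6 peak is largest (0.421063); scaling to 100 gives 1.15 : 12.81 : 53.69 : 100.00 : 69.84.

1.15 : 12.81 : 53.69 : 100.00 : 69.84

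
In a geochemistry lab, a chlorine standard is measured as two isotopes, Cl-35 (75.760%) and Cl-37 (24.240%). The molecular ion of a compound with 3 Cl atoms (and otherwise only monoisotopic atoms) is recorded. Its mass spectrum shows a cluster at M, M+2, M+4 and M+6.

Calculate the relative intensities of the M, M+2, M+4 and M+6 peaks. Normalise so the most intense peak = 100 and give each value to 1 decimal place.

100.0 : 96.0 : 30.7 : 3.3

The 3 Cl atoms are independent, so intensities follow the terms of (0.75760 + 0.24240)^3.
P(M) = 0.75760^3 = 0.434830
P(M+2) = 3 × 0.75760^2 × 0.24240^1 = 0.417382
P(M+4) = 3 × 0.75760^1 × 0.24240^2 = 0.133545
P(M+6) = 0.24240^3 = 0.014243
The M peak is largest (0.434830); scaling to 100 gives 100.0 : 96.0 : 30.7 : 3.3.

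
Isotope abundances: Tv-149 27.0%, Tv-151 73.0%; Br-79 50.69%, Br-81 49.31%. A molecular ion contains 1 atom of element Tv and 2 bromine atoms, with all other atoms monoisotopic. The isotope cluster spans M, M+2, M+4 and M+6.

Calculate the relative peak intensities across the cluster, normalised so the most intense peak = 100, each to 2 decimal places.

16.11 : 74.91 : 100.00 : 41.22

Element Tv pattern (n=1): 0.2700 : 0.7300
Bromine pattern (n=2): 0.25694761 : 0.49990478 : 0.24314761
Convolve the two distributions (both contribute in 2-u steps):
  M: 0.2700×0.25694761 = 0.069376
  M+2: 0.2700×0.49990478 + 0.7300×0.25694761 = 0.322546
  M+4: 0.2700×0.24314761 + 0.7300×0.49990478 = 0.430580
  M+6: 0.7300×0.24314761 = 0.177498
Scale to base peak (0.430580) = 100: 16.11 : 74.91 : 100.00 : 41.22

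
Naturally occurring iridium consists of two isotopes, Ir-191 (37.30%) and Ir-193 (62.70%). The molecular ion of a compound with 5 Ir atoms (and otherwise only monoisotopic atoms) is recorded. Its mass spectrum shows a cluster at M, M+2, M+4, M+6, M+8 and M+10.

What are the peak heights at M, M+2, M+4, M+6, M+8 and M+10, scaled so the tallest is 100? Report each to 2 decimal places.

The 5 Ir atoms are independent, so intensities follow the terms of (0.3730 + 0.6270)^5.
P(M) = 0.3730^5 = 0.007220
P(M+2) = 5 × 0.3730^4 × 0.6270^1 = 0.060684
P(M+4) = 10 × 0.3730^3 × 0.6270^2 = 0.204015
P(M+6) = 10 × 0.3730^2 × 0.6270^3 = 0.342942
P(M+8) = 5 × 0.3730^1 × 0.6270^4 = 0.288237
P(M+10) = 0.6270^5 = 0.096903
The M+6 peak is largest (0.342942); scaling to 100 gives 2.11 : 17.70 : 59.49 : 100.00 : 84.05 : 28.26.

2.11 : 17.70 : 59.49 : 100.00 : 84.05 : 28.26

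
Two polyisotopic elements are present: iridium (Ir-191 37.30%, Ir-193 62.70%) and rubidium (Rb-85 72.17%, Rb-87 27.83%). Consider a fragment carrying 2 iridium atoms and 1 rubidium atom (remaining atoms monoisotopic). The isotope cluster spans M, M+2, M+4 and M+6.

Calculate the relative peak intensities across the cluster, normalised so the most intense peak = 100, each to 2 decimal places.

24.26 : 90.91 : 100.00 : 26.43

Iridium pattern (n=2): 0.139129 : 0.467742 : 0.393129
Rubidium pattern (n=1): 0.7217 : 0.2783
Convolve the two distributions (both contribute in 2-u steps):
  M: 0.139129×0.7217 = 0.100409
  M+2: 0.139129×0.2783 + 0.467742×0.7217 = 0.376289
  M+4: 0.467742×0.2783 + 0.393129×0.7217 = 0.413894
  M+6: 0.393129×0.2783 = 0.109408
Scale to base peak (0.413894) = 100: 24.26 : 90.91 : 100.00 : 26.43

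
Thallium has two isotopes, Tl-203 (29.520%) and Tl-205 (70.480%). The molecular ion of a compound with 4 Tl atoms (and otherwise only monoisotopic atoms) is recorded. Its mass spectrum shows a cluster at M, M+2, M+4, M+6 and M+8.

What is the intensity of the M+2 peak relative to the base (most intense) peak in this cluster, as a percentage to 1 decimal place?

Term probabilities: M 0.0076, M+2 0.0725, M+4 0.2597, M+6 0.4134, M+8 0.2468. Base peak = M+6.
P(M+6) = C(4,3) × 0.29520^1 × 0.70480^3 = 4 × 0.2952 × 0.35010449 = 0.413403 (base)
P(M+2) = C(4,1) × 0.29520^3 × 0.70480^1 = 4 × 0.02572463 × 0.7048 = 0.072523
Relative intensity = 0.072523 / 0.413403 × 100 = 17.5

17.5%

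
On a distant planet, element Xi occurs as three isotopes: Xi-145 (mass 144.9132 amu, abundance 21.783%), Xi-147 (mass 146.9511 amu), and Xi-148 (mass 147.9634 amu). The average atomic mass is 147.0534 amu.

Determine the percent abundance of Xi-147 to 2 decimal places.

The remaining 78.217% is split between Xi-147 (fraction x) and Xi-148 (fraction 0.78217 − x).
Substituting: 146.9511x + 147.9634(0.78217 − x) = 115.486957644
(146.9511 − 147.9634)x = -0.245574934  ⇒  x = 0.24259, y = 0.53958
Xi-147: 24.26%, Xi-148: 53.96%.

24.26%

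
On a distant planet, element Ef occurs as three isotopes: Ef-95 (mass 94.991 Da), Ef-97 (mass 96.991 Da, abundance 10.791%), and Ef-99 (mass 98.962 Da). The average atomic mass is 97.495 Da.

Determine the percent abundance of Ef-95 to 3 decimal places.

31.587%

Let x and y be the fractions of Ef-95 and Ef-99. Then x + y = 1 − 0.10791 = 0.89209 and 94.991x + 98.962y = 97.495 − 0.10791×96.991 = 87.02870119.
Substituting: 94.991x + 98.962(0.89209 − x) = 87.02870119
(94.991 − 98.962)x = -1.25430939  ⇒  x = 0.31587, y = 0.57622
Ef-95: 31.587%, Ef-99: 57.622%.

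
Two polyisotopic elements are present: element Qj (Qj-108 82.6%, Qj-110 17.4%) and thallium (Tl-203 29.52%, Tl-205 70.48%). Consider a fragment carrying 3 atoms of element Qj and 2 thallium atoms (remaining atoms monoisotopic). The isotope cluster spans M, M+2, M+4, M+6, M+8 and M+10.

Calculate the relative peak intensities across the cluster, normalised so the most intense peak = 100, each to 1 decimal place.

11.3 : 61.1 : 100.0 : 48.0 : 9.1 : 0.6

Element Qj pattern (n=3): 0.56355998 : 0.35614807 : 0.07502393 : 0.00526802
Thallium pattern (n=2): 0.08714304 : 0.41611392 : 0.49674304
Convolve the two distributions (both contribute in 2-u steps):
  M: 0.56355998×0.08714304 = 0.049110
  M+2: 0.56355998×0.41611392 + 0.35614807×0.08714304 = 0.265541
  M+4: 0.56355998×0.49674304 + 0.35614807×0.41611392 + 0.07502393×0.08714304 = 0.434680
  M+6: 0.35614807×0.49674304 + 0.07502393×0.41611392 + 0.00526802×0.08714304 = 0.208592
  M+8: 0.07502393×0.49674304 + 0.00526802×0.41611392 = 0.039460
  M+10: 0.00526802×0.49674304 = 0.002617
Scale to base peak (0.434680) = 100: 11.3 : 61.1 : 100.0 : 48.0 : 9.1 : 0.6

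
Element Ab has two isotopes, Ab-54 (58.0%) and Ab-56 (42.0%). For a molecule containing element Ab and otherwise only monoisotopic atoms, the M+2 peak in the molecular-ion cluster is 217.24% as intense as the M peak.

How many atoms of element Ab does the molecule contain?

3

With n Ab atoms, P(M+2)/P(M) = C(n,1)·p^(n−1)q / p^n = n·q/p = n · 0.420/0.580.
n = 2.1724 × 0.580/0.420 = 3.00 ≈ 3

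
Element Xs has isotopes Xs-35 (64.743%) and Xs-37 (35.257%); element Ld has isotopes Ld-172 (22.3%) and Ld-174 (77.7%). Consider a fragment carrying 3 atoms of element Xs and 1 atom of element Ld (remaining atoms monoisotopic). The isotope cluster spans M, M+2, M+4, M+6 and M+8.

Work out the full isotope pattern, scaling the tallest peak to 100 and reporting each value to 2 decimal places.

15.19 : 77.76 : 100.00 : 49.55 : 8.55

Element Xs pattern (n=3): 0.27138039 : 0.44335565 : 0.24143753 : 0.04382643
Element Ld pattern (n=1): 0.2230 : 0.7770
Convolve the two distributions (both contribute in 2-u steps):
  M: 0.27138039×0.2230 = 0.060518
  M+2: 0.27138039×0.7770 + 0.44335565×0.2230 = 0.309731
  M+4: 0.44335565×0.7770 + 0.24143753×0.2230 = 0.398328
  M+6: 0.24143753×0.7770 + 0.04382643×0.2230 = 0.197370
  M+8: 0.04382643×0.7770 = 0.034053
Scale to base peak (0.398328) = 100: 15.19 : 77.76 : 100.00 : 49.55 : 8.55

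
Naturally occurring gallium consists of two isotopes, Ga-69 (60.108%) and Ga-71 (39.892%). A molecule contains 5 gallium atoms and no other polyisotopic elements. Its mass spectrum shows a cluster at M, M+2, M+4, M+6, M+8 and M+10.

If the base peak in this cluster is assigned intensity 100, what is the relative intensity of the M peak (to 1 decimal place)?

22.7

Term probabilities: M 0.0785, M+2 0.2604, M+4 0.3456, M+6 0.2294, M+8 0.0761, M+10 0.0101. Base peak = M+4.
P(M+4) = C(5,2) × 0.60108^3 × 0.39892^2 = 10 × 0.2171685 × 0.15913717 = 0.345596 (base)
P(M) = C(5,0) × 0.60108^5 × 0.39892^0 = 1 × 0.07846236 × 1.0000 = 0.078462
Relative intensity = 0.078462 / 0.345596 × 100 = 22.7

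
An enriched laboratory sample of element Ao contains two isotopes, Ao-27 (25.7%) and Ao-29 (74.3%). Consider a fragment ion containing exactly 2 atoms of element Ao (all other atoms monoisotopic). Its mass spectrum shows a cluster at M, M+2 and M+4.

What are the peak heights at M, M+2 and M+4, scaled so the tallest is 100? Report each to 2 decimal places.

Each Ao atom is independently Ao-27 (p = 0.257) or Ao-29 (q = 0.743); the cluster is the binomial expansion (p + q)^2.
P(M) = 0.257^2 = 0.066049
P(M+2) = 2 × 0.257^1 × 0.743^1 = 0.381902
P(M+4) = 0.743^2 = 0.552049
The M+4 peak is largest (0.552049); scaling to 100 gives 11.96 : 69.18 : 100.00.

11.96 : 69.18 : 100.00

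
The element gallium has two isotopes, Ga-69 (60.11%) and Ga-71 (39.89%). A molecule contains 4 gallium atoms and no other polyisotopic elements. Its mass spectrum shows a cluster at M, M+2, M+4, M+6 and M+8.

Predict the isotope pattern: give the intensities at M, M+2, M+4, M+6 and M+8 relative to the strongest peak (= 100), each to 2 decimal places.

The 4 Ga atoms are independent, so intensities follow the terms of (0.6011 + 0.3989)^4.
P(M) = 0.6011^4 = 0.130553
P(M+2) = 4 × 0.6011^3 × 0.3989^1 = 0.346549
P(M+4) = 6 × 0.6011^2 × 0.3989^2 = 0.344963
P(M+6) = 4 × 0.6011^1 × 0.3989^3 = 0.152616
P(M+8) = 0.3989^4 = 0.025320
The M+2 peak is largest (0.346549); scaling to 100 gives 37.67 : 100.00 : 99.54 : 44.04 : 7.31.

37.67 : 100.00 : 99.54 : 44.04 : 7.31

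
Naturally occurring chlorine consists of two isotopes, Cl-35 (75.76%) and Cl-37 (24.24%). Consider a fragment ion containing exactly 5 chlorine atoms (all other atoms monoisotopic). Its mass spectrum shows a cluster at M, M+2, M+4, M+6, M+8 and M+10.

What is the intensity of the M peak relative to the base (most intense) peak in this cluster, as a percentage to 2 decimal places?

62.51%

Binomial terms of (0.7576 + 0.2424)^5: M 0.2496, M+2 0.3993, M+4 0.2555, M+6 0.0817, M+8 0.0131, M+10 0.0008 → M+2 is the base peak.
P(M+2) = C(5,1) × 0.7576^4 × 0.2424^1 = 5 × 0.32942751 × 0.2424 = 0.399266 (base)
P(M) = C(5,0) × 0.7576^5 × 0.2424^0 = 1 × 0.24957428 × 1.0000 = 0.249574
Relative intensity = 0.249574 / 0.399266 × 100 = 62.51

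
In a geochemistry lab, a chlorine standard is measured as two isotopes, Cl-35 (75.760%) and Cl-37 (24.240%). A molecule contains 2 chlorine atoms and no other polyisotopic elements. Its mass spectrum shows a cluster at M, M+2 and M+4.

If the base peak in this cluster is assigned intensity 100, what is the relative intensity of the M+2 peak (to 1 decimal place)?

(0.75760 + 0.24240)^2 gives M 0.5740, M+2 0.3673, M+4 0.0588; the largest is M.
P(M) = C(2,0) × 0.75760^2 × 0.24240^0 = 1 × 0.57395776 × 1.0000 = 0.573958 (base)
P(M+2) = C(2,1) × 0.75760^1 × 0.24240^1 = 2 × 0.7576 × 0.2424 = 0.367284
Relative intensity = 0.367284 / 0.573958 × 100 = 64.0

64.0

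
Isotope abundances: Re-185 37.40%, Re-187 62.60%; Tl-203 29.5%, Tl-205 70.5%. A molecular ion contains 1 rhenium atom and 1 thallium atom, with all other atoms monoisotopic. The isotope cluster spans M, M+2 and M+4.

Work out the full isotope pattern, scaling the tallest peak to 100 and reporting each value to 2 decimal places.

Rhenium pattern (n=1): 0.3740 : 0.6260
Thallium pattern (n=1): 0.2950 : 0.7050
Convolve the two distributions (both contribute in 2-u steps):
  M: 0.3740×0.2950 = 0.110330
  M+2: 0.3740×0.7050 + 0.6260×0.2950 = 0.448340
  M+4: 0.6260×0.7050 = 0.441330
Scale to base peak (0.448340) = 100: 24.61 : 100.00 : 98.44

24.61 : 100.00 : 98.44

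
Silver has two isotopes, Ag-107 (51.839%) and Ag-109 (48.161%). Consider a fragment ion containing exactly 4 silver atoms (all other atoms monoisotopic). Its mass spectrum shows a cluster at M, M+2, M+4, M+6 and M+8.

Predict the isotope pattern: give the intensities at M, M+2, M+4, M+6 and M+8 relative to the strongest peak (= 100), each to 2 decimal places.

19.31 : 71.76 : 100.00 : 61.94 : 14.39

Expanding (0.51839 + 0.48161)^4:
P(M) = 0.51839^4 = 0.072215
P(M+2) = 4 × 0.51839^3 × 0.48161^1 = 0.268365
P(M+4) = 6 × 0.51839^2 × 0.48161^2 = 0.373986
P(M+6) = 4 × 0.51839^1 × 0.48161^3 = 0.231634
P(M+8) = 0.48161^4 = 0.053800
The M+4 peak is largest (0.373986); scaling to 100 gives 19.31 : 71.76 : 100.00 : 61.94 : 14.39.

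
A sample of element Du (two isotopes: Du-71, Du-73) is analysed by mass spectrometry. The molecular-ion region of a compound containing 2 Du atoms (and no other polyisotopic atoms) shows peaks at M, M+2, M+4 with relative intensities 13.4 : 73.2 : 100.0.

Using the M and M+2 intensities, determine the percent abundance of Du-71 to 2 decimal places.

Let p = fractional abundance of Du-71. I(M+2)/I(M) = [C(2,1)·p^1·(1−p)] / p^2 = 2·(1−p)/p = 73.2/13.4 = 5.4627
(1−p)/p = 5.4627/2 = 2.7313  ⇒  p = 1/(1 + 2.7313) = 0.2680
Du-71: 26.80%, Du-73: 73.20%.

26.80%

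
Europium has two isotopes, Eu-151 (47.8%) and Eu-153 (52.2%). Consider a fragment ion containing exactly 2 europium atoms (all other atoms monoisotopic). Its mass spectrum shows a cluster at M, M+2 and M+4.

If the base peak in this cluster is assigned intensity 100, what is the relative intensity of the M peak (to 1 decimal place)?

(0.478 + 0.522)^2 gives M 0.2285, M+2 0.4990, M+4 0.2725; the largest is M+2.
P(M+2) = C(2,1) × 0.478^1 × 0.522^1 = 2 × 0.4780 × 0.5220 = 0.499032 (base)
P(M) = C(2,0) × 0.478^2 × 0.522^0 = 1 × 0.228484 × 1.0000 = 0.228484
Relative intensity = 0.228484 / 0.499032 × 100 = 45.8

45.8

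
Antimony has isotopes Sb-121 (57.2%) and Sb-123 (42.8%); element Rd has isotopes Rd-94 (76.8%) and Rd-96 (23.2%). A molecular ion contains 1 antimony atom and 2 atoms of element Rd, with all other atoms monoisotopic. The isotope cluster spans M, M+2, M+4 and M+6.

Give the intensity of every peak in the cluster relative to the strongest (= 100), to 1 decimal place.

Antimony pattern (n=1): 0.5720 : 0.4280
Element Rd pattern (n=2): 0.589824 : 0.356352 : 0.053824
Convolve the two distributions (both contribute in 2-u steps):
  M: 0.5720×0.589824 = 0.337379
  M+2: 0.5720×0.356352 + 0.4280×0.589824 = 0.456278
  M+4: 0.5720×0.053824 + 0.4280×0.356352 = 0.183306
  M+6: 0.4280×0.053824 = 0.023037
Scale to base peak (0.456278) = 100: 73.9 : 100.0 : 40.2 : 5.0

73.9 : 100.0 : 40.2 : 5.0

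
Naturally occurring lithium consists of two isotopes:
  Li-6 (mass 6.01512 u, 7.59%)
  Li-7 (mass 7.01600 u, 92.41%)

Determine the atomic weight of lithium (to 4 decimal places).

6.9400 u

Average mass = Σ (abundance × isotope mass) = 0.0759 × 6.01512 + 0.9241 × 7.01600
= 0.456548 + 6.483486 = 6.940034 u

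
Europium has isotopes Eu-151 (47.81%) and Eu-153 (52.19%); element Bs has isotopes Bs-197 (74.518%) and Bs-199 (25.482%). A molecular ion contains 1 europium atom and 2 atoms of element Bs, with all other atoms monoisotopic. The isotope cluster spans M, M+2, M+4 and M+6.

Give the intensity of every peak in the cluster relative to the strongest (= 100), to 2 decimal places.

56.32 : 100.00 : 48.63 : 7.19

Europium pattern (n=1): 0.4781 : 0.5219
Element Bs pattern (n=2): 0.55529323 : 0.37977354 : 0.06493323
Convolve the two distributions (both contribute in 2-u steps):
  M: 0.4781×0.55529323 = 0.265486
  M+2: 0.4781×0.37977354 + 0.5219×0.55529323 = 0.471377
  M+4: 0.4781×0.06493323 + 0.5219×0.37977354 = 0.229248
  M+6: 0.5219×0.06493323 = 0.033889
Scale to base peak (0.471377) = 100: 56.32 : 100.00 : 48.63 : 7.19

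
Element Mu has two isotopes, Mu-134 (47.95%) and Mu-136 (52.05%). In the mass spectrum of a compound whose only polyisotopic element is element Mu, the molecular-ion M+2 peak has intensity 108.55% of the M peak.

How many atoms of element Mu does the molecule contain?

1

With n Mu atoms, P(M+2)/P(M) = C(n,1)·p^(n−1)q / p^n = n·q/p = n · 0.5205/0.4795.
n = 1.0855 × 0.4795/0.5205 = 1.00 ≈ 1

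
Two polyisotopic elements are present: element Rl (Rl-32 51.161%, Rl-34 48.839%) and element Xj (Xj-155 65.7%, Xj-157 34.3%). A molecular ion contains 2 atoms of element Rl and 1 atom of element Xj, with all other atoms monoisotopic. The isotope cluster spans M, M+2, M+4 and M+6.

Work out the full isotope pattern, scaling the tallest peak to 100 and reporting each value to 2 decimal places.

41.13 : 100.00 : 78.48 : 19.57

Element Rl pattern (n=2): 0.26174479 : 0.49973042 : 0.23852479
Element Xj pattern (n=1): 0.6570 : 0.3430
Convolve the two distributions (both contribute in 2-u steps):
  M: 0.26174479×0.6570 = 0.171966
  M+2: 0.26174479×0.3430 + 0.49973042×0.6570 = 0.418101
  M+4: 0.49973042×0.3430 + 0.23852479×0.6570 = 0.328118
  M+6: 0.23852479×0.3430 = 0.081814
Scale to base peak (0.418101) = 100: 41.13 : 100.00 : 78.48 : 19.57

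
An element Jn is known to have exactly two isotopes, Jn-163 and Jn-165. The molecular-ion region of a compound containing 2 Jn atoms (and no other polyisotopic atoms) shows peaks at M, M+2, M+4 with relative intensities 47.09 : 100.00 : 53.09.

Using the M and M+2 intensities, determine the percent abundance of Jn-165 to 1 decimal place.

51.5%

If p is the fraction of Jn that is Jn-163, then I(M+2)/I(M) = [C(2,1)·p^1·(1−p)] / p^2 = 2·(1−p)/p = 100.00/47.09 = 2.1236
(1−p)/p = 2.1236/2 = 1.0618  ⇒  p = 1/(1 + 1.0618) = 0.4850
Jn-163: 48.5%, Jn-165: 51.5%.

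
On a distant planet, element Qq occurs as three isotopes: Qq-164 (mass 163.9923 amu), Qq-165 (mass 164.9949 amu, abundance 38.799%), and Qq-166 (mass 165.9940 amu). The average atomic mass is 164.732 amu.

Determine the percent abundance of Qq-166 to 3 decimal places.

17.520%

Let x and y be the fractions of Qq-164 and Qq-166. Then x + y = 1 − 0.38799 = 0.61201 and 163.9923x + 165.9940y = 164.732 − 0.38799×164.9949 = 100.715628749.
Substituting: 163.9923x + 165.9940(0.61201 − x) = 100.715628749
(163.9923 − 165.9940)x = -0.874359191  ⇒  x = 0.43681, y = 0.17520
Qq-164: 43.681%, Qq-166: 17.520%.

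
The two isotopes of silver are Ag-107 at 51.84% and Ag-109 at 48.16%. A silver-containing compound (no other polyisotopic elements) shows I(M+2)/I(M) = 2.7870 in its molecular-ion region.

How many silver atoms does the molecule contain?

3

With n Ag atoms, P(M+2)/P(M) = C(n,1)·p^(n−1)q / p^n = n·q/p = n · 0.4816/0.5184.
n = 2.7870 × 0.5184/0.4816 = 3.00 ≈ 3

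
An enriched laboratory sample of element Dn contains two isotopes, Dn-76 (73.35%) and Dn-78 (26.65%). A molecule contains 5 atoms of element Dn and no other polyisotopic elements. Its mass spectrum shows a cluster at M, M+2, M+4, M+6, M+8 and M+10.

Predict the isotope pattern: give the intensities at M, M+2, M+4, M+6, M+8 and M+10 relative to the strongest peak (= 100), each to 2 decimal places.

Expanding (0.7335 + 0.2665)^5:
P(M) = 0.7335^5 = 0.212325
P(M+2) = 5 × 0.7335^4 × 0.2665^1 = 0.385716
P(M+4) = 10 × 0.7335^3 × 0.2665^2 = 0.280282
P(M+6) = 10 × 0.7335^2 × 0.2665^3 = 0.101834
P(M+8) = 5 × 0.7335^1 × 0.2665^4 = 0.018499
P(M+10) = 0.2665^5 = 0.001344
The M+2 peak is largest (0.385716); scaling to 100 gives 55.05 : 100.00 : 72.67 : 26.40 : 4.80 : 0.35.

55.05 : 100.00 : 72.67 : 26.40 : 4.80 : 0.35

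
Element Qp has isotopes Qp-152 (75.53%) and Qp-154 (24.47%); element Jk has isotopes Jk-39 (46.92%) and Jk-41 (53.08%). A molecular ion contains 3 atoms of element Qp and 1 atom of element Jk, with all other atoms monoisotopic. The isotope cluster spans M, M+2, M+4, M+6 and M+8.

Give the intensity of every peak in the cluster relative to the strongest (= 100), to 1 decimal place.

Element Qp pattern (n=3): 0.4308821 : 0.41878797 : 0.13567776 : 0.01465217
Element Jk pattern (n=1): 0.4692 : 0.5308
Convolve the two distributions (both contribute in 2-u steps):
  M: 0.4308821×0.4692 = 0.202170
  M+2: 0.4308821×0.5308 + 0.41878797×0.4692 = 0.425208
  M+4: 0.41878797×0.5308 + 0.13567776×0.4692 = 0.285953
  M+6: 0.13567776×0.5308 + 0.01465217×0.4692 = 0.078893
  M+8: 0.01465217×0.5308 = 0.007777
Scale to base peak (0.425208) = 100: 47.5 : 100.0 : 67.3 : 18.6 : 1.8

47.5 : 100.0 : 67.3 : 18.6 : 1.8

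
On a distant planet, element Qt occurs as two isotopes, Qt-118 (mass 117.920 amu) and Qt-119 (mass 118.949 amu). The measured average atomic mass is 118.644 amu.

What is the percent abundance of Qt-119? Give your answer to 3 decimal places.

Writing the weighted mean with unknown fraction x of Qt-118:
117.920·x + 118.949·(1 − x) = 118.644
(117.920 − 118.949)·x = 118.644 − 118.949
x = -0.305 / -1.029 = 0.29640 → 29.640% Qt-118, 70.360% Qt-119.

70.360%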